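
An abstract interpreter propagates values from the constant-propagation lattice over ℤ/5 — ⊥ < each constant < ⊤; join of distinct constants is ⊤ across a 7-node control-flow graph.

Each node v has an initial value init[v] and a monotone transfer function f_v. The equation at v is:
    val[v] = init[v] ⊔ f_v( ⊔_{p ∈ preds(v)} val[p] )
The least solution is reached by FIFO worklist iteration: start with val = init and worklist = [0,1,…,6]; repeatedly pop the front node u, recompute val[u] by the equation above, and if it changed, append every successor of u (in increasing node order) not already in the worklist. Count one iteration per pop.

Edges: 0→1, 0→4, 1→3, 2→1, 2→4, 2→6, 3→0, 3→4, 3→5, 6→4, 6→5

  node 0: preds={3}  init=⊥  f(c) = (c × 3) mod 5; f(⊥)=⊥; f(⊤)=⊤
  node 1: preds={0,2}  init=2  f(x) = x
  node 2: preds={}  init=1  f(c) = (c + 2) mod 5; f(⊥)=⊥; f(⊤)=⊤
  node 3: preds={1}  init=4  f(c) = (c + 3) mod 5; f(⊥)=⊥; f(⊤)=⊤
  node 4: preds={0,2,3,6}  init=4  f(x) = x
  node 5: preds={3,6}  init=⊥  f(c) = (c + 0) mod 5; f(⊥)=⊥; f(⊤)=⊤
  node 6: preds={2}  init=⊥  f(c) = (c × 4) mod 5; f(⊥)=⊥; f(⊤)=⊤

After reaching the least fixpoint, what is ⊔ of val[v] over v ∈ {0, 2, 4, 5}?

⊤

Worklist (11 pops):
  #1 pop 0: in=4 → 2 (was ⊥); enqueue []
  #2 pop 1: in=⊤ → ⊤ (was 2); enqueue []
  #3 pop 2: in=⊥ → 1 (no change)
  #4 pop 3: in=⊤ → ⊤ (was 4); enqueue [0]
  #5 pop 4: in=⊤ → ⊤ (was 4); enqueue []
  #6 pop 5: in=⊤ → ⊤ (was ⊥); enqueue []
  #7 pop 6: in=1 → 4 (was ⊥); enqueue [4,5]
  #8 pop 0: in=⊤ → ⊤ (was 2); enqueue [1]
  #9 pop 4: in=⊤ → ⊤ (no change)
  #10 pop 5: in=⊤ → ⊤ (no change)
  #11 pop 1: in=⊤ → ⊤ (no change)

Fixpoint:
  val[0] = ⊤
  val[1] = ⊤
  val[2] = 1
  val[3] = ⊤
  val[4] = ⊤
  val[5] = ⊤
  val[6] = 4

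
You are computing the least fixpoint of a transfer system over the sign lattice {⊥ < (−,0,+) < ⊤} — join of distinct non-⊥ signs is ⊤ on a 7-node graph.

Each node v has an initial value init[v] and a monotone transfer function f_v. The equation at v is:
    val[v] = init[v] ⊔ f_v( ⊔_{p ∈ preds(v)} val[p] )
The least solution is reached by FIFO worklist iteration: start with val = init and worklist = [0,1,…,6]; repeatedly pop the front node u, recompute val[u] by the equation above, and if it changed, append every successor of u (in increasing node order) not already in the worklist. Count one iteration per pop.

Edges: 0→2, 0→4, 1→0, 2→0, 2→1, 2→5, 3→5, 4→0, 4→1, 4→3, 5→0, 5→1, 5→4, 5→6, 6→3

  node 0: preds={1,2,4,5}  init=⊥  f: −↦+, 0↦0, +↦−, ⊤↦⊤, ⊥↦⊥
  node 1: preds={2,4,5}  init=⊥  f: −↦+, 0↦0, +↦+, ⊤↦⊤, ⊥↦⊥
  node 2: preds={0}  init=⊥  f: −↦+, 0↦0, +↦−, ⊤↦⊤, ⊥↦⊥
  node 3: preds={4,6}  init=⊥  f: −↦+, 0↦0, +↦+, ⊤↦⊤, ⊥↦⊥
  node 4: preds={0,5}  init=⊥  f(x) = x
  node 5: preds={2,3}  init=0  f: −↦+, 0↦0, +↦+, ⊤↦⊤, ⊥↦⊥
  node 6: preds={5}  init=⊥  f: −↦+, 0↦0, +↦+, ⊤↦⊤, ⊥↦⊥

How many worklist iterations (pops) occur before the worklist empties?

11

Worklist (11 pops):
  #1 pop 0: in=0 → 0 (was ⊥); enqueue []
  #2 pop 1: in=0 → 0 (was ⊥); enqueue [0]
  #3 pop 2: in=0 → 0 (was ⊥); enqueue [1]
  #4 pop 3: in=⊥ → ⊥ (no change)
  #5 pop 4: in=0 → 0 (was ⊥); enqueue [3]
  #6 pop 5: in=0 → 0 (no change)
  #7 pop 6: in=0 → 0 (was ⊥); enqueue []
  #8 pop 0: in=0 → 0 (no change)
  #9 pop 1: in=0 → 0 (no change)
  #10 pop 3: in=0 → 0 (was ⊥); enqueue [5]
  #11 pop 5: in=0 → 0 (no change)

Fixpoint:
  val[0] = 0
  val[1] = 0
  val[2] = 0
  val[3] = 0
  val[4] = 0
  val[5] = 0
  val[6] = 0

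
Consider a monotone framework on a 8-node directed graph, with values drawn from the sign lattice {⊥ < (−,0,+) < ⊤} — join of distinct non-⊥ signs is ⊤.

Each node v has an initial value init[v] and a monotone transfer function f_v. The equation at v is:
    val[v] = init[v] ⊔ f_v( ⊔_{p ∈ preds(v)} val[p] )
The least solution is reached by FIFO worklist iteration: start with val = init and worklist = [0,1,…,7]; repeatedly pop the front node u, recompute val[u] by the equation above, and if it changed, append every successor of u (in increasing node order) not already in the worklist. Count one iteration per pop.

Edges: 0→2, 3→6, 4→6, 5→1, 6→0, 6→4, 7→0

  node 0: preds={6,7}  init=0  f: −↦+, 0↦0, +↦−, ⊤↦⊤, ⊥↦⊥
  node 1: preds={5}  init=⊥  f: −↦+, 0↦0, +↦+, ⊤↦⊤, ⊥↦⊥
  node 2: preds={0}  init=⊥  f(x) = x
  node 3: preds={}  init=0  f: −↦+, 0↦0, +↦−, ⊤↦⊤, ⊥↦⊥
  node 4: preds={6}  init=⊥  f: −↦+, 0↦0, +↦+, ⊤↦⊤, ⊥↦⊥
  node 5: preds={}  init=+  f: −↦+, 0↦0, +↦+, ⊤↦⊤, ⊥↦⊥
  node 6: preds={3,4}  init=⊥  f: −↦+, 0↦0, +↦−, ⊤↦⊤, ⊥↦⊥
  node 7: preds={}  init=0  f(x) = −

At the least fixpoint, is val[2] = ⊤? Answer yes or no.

Trace (12 dequeues):
  [1] u=0 | in 0 | out 0 | ==
  [2] u=1 | in + | out + | prev ⊥ | push {}
  [3] u=2 | in 0 | out 0 | prev ⊥ | push {}
  [4] u=3 | in ⊥ | out 0 | ==
  [5] u=4 | in ⊥ | out ⊥ | ==
  [6] u=5 | in ⊥ | out + | ==
  [7] u=6 | in 0 | out 0 | prev ⊥ | push {0,4}
  [8] u=7 | in ⊥ | out ⊤ | prev 0 | push {}
  [9] u=0 | in ⊤ | out ⊤ | prev 0 | push {2}
  [10] u=4 | in 0 | out 0 | prev ⊥ | push {6}
  [11] u=2 | in ⊤ | out ⊤ | prev 0 | push {}
  [12] u=6 | in 0 | out 0 | ==

Converged values:
  [0] ⊤
  [1] +
  [2] ⊤
  [3] 0
  [4] 0
  [5] +
  [6] 0
  [7] ⊤

yes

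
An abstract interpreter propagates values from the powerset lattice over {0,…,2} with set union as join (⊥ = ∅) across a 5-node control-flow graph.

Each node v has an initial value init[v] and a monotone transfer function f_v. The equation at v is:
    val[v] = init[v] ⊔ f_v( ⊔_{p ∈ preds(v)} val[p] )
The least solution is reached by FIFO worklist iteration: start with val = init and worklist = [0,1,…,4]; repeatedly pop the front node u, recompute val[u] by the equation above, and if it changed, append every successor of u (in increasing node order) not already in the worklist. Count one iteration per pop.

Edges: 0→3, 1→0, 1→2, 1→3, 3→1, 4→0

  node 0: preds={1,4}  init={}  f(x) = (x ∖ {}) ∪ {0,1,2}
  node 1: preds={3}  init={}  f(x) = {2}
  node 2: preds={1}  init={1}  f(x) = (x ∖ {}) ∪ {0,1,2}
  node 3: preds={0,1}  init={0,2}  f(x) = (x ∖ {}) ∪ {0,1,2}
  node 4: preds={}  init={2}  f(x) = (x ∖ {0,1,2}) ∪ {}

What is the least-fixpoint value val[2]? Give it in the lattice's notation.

{0,1,2}

Trace (7 dequeues):
  [1] u=0 | in {2} | out {0,1,2} | prev {} | push {}
  [2] u=1 | in {0,2} | out {2} | prev {} | push {0}
  [3] u=2 | in {2} | out {0,1,2} | prev {1} | push {}
  [4] u=3 | in {0,1,2} | out {0,1,2} | prev {0,2} | push {1}
  [5] u=4 | in {} | out {2} | ==
  [6] u=0 | in {2} | out {0,1,2} | ==
  [7] u=1 | in {0,1,2} | out {2} | ==

Converged values:
  [0] {0,1,2}
  [1] {2}
  [2] {0,1,2}
  [3] {0,1,2}
  [4] {2}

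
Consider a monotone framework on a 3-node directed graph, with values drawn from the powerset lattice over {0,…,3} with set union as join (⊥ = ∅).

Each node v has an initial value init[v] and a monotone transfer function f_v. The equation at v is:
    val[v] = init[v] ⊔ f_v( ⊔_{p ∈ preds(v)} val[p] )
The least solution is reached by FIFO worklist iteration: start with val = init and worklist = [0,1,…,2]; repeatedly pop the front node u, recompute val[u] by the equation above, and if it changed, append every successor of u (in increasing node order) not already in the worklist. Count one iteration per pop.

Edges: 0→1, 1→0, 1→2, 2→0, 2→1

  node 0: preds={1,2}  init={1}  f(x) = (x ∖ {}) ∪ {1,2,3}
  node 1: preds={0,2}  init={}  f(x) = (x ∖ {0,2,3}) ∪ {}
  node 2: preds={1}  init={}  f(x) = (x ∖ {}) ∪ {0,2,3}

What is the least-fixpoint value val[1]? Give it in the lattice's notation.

Iteration log — 5 steps:
  step 1. node 0  ⊔preds={}  new={1,2,3}  old={1}  +wl: 
  step 2. node 1  ⊔preds={1,2,3}  new={1}  old={}  +wl: 0
  step 3. node 2  ⊔preds={1}  new={0,1,2,3}  old={}  +wl: 1
  step 4. node 0  ⊔preds={0,1,2,3}  new={0,1,2,3}  old={1,2,3}  +wl: 
  step 5. node 1  ⊔preds={0,1,2,3}  new={1}  stable

Least fixpoint reached:
  node 0: {0,1,2,3}
  node 1: {1}
  node 2: {0,1,2,3}

{1}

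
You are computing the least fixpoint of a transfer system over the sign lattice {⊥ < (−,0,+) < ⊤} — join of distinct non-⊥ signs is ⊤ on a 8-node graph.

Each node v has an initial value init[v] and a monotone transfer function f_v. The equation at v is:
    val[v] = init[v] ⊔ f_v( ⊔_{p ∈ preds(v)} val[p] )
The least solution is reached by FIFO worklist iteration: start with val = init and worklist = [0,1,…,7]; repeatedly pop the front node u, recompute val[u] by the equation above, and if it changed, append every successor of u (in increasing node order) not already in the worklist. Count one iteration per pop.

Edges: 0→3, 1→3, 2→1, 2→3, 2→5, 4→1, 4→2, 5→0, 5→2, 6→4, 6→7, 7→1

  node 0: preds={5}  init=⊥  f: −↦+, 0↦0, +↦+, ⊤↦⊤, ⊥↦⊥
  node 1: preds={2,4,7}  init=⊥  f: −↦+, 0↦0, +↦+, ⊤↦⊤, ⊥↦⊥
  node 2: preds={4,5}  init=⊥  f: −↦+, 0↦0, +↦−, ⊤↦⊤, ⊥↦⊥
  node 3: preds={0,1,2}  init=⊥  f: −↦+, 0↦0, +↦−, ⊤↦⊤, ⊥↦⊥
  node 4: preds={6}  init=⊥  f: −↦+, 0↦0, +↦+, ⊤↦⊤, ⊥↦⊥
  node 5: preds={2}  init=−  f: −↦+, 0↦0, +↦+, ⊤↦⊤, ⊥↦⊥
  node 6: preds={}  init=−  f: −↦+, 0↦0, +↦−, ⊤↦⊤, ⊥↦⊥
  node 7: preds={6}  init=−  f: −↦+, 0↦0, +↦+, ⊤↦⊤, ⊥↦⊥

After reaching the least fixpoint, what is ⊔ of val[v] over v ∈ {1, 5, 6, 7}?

⊤

Worklist (14 pops):
  #1 pop 0: in=− → + (was ⊥); enqueue []
  #2 pop 1: in=− → + (was ⊥); enqueue []
  #3 pop 2: in=− → + (was ⊥); enqueue [1]
  #4 pop 3: in=+ → − (was ⊥); enqueue []
  #5 pop 4: in=− → + (was ⊥); enqueue [2]
  #6 pop 5: in=+ → ⊤ (was −); enqueue [0]
  #7 pop 6: in=⊥ → − (no change)
  #8 pop 7: in=− → ⊤ (was −); enqueue []
  #9 pop 1: in=⊤ → ⊤ (was +); enqueue [3]
  #10 pop 2: in=⊤ → ⊤ (was +); enqueue [1,5]
  #11 pop 0: in=⊤ → ⊤ (was +); enqueue []
  #12 pop 3: in=⊤ → ⊤ (was −); enqueue []
  #13 pop 1: in=⊤ → ⊤ (no change)
  #14 pop 5: in=⊤ → ⊤ (no change)

Fixpoint:
  val[0] = ⊤
  val[1] = ⊤
  val[2] = ⊤
  val[3] = ⊤
  val[4] = +
  val[5] = ⊤
  val[6] = −
  val[7] = ⊤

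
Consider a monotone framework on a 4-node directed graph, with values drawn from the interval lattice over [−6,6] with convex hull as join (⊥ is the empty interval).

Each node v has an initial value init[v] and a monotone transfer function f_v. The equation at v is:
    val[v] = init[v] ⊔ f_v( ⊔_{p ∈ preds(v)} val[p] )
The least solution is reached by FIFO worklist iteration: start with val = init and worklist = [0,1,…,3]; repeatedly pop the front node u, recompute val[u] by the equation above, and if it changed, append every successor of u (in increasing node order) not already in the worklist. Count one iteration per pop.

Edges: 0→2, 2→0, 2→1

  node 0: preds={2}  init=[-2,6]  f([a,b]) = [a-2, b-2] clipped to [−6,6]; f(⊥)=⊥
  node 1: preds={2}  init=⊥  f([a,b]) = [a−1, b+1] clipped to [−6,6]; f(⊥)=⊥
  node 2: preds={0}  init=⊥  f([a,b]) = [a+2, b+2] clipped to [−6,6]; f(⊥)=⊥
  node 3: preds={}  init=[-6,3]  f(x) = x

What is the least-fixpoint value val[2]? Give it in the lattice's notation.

[0,6]

Worklist (6 pops):
  #1 pop 0: in=⊥ → [-2,6] (no change)
  #2 pop 1: in=⊥ → ⊥ (no change)
  #3 pop 2: in=[-2,6] → [0,6] (was ⊥); enqueue [0,1]
  #4 pop 3: in=⊥ → [-6,3] (no change)
  #5 pop 0: in=[0,6] → [-2,6] (no change)
  #6 pop 1: in=[0,6] → [-1,6] (was ⊥); enqueue []

Fixpoint:
  val[0] = [-2,6]
  val[1] = [-1,6]
  val[2] = [0,6]
  val[3] = [-6,3]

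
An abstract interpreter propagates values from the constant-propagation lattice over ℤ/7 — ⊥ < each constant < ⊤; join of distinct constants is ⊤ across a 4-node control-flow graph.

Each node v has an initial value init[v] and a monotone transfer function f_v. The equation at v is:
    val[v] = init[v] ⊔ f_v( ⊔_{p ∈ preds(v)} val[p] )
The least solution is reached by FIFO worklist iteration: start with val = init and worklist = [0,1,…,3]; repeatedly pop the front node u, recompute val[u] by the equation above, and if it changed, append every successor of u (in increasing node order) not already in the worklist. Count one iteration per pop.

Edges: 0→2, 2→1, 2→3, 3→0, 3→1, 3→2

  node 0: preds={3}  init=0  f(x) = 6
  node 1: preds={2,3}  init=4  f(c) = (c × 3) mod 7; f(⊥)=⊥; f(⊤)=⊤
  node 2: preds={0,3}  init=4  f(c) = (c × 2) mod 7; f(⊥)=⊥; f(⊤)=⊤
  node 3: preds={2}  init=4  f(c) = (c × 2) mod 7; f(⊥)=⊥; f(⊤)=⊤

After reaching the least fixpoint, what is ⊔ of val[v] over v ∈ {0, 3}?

Trace (7 dequeues):
  [1] u=0 | in 4 | out ⊤ | prev 0 | push {}
  [2] u=1 | in 4 | out ⊤ | prev 4 | push {}
  [3] u=2 | in ⊤ | out ⊤ | prev 4 | push {1}
  [4] u=3 | in ⊤ | out ⊤ | prev 4 | push {0,2}
  [5] u=1 | in ⊤ | out ⊤ | ==
  [6] u=0 | in ⊤ | out ⊤ | ==
  [7] u=2 | in ⊤ | out ⊤ | ==

Converged values:
  [0] ⊤
  [1] ⊤
  [2] ⊤
  [3] ⊤

⊤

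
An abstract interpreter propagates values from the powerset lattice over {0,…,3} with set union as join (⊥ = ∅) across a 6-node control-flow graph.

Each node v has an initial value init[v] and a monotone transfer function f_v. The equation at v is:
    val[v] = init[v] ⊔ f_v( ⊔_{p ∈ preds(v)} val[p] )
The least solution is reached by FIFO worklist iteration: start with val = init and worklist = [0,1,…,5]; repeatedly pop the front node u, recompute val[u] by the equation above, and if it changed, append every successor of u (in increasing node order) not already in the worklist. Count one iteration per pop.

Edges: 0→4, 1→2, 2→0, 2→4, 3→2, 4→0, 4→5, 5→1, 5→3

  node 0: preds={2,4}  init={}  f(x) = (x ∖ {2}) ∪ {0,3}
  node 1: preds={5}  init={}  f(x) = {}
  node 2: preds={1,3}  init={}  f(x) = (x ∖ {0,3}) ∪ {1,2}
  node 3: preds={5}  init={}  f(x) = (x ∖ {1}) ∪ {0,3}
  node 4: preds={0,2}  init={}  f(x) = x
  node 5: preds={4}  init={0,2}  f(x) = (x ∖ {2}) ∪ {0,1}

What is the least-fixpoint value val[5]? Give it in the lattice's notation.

{0,1,2,3}

Iteration log — 11 steps:
  step 1. node 0  ⊔preds={}  new={0,3}  old={}  +wl: 
  step 2. node 1  ⊔preds={0,2}  new={}  stable
  step 3. node 2  ⊔preds={}  new={1,2}  old={}  +wl: 0
  step 4. node 3  ⊔preds={0,2}  new={0,2,3}  old={}  +wl: 2
  step 5. node 4  ⊔preds={0,1,2,3}  new={0,1,2,3}  old={}  +wl: 
  step 6. node 5  ⊔preds={0,1,2,3}  new={0,1,2,3}  old={0,2}  +wl: 1,3
  step 7. node 0  ⊔preds={0,1,2,3}  new={0,1,3}  old={0,3}  +wl: 4
  step 8. node 2  ⊔preds={0,2,3}  new={1,2}  stable
  step 9. node 1  ⊔preds={0,1,2,3}  new={}  stable
  step 10. node 3  ⊔preds={0,1,2,3}  new={0,2,3}  stable
  step 11. node 4  ⊔preds={0,1,2,3}  new={0,1,2,3}  stable

Least fixpoint reached:
  node 0: {0,1,3}
  node 1: {}
  node 2: {1,2}
  node 3: {0,2,3}
  node 4: {0,1,2,3}
  node 5: {0,1,2,3}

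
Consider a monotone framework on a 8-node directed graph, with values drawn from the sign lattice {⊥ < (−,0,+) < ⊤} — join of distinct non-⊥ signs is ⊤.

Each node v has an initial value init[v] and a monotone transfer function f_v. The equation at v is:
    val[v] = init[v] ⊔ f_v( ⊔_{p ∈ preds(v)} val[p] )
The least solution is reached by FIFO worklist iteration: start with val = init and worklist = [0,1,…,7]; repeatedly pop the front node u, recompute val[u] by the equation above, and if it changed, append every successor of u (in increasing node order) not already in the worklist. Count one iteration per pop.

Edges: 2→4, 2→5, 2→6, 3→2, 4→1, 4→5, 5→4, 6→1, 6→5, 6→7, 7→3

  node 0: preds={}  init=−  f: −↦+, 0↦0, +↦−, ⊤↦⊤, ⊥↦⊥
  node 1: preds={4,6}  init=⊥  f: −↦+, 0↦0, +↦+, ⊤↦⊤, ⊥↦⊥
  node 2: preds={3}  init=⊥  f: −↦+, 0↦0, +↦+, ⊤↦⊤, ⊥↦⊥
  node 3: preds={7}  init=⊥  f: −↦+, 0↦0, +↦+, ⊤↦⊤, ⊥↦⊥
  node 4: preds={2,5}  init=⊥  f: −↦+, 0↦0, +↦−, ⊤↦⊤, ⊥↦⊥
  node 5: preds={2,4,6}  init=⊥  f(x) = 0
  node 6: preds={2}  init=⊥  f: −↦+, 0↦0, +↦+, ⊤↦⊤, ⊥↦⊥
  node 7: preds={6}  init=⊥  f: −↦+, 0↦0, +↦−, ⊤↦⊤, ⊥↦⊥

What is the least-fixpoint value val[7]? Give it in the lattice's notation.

Trace (11 dequeues):
  [1] u=0 | in ⊥ | out − | ==
  [2] u=1 | in ⊥ | out ⊥ | ==
  [3] u=2 | in ⊥ | out ⊥ | ==
  [4] u=3 | in ⊥ | out ⊥ | ==
  [5] u=4 | in ⊥ | out ⊥ | ==
  [6] u=5 | in ⊥ | out 0 | prev ⊥ | push {4}
  [7] u=6 | in ⊥ | out ⊥ | ==
  [8] u=7 | in ⊥ | out ⊥ | ==
  [9] u=4 | in 0 | out 0 | prev ⊥ | push {1,5}
  [10] u=1 | in 0 | out 0 | prev ⊥ | push {}
  [11] u=5 | in 0 | out 0 | ==

Converged values:
  [0] −
  [1] 0
  [2] ⊥
  [3] ⊥
  [4] 0
  [5] 0
  [6] ⊥
  [7] ⊥

⊥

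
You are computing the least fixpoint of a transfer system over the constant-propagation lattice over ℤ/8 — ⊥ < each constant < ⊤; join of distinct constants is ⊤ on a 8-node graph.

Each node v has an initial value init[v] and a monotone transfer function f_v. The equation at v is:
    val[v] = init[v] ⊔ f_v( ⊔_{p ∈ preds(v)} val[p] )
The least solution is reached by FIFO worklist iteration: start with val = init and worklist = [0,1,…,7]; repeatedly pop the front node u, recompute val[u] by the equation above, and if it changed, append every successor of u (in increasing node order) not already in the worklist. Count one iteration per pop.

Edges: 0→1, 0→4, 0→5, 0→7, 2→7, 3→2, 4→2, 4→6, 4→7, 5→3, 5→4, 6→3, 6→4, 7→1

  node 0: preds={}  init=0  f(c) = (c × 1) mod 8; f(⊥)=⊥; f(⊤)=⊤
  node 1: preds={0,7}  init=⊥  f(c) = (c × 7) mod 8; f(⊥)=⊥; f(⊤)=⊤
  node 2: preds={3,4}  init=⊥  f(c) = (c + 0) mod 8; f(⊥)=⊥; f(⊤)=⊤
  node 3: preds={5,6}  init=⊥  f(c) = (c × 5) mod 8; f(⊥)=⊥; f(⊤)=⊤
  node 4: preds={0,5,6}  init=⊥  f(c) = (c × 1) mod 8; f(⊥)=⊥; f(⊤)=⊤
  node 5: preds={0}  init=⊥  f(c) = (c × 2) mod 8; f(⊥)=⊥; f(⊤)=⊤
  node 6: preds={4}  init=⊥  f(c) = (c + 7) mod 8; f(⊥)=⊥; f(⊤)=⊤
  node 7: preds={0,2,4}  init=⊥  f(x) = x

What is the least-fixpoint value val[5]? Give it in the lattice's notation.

Iteration log — 19 steps:
  step 1. node 0  ⊔preds=⊥  new=0  stable
  step 2. node 1  ⊔preds=0  new=0  old=⊥  +wl: 
  step 3. node 2  ⊔preds=⊥  new=⊥  stable
  step 4. node 3  ⊔preds=⊥  new=⊥  stable
  step 5. node 4  ⊔preds=0  new=0  old=⊥  +wl: 2
  step 6. node 5  ⊔preds=0  new=0  old=⊥  +wl: 3,4
  step 7. node 6  ⊔preds=0  new=7  old=⊥  +wl: 
  step 8. node 7  ⊔preds=0  new=0  old=⊥  +wl: 1
  step 9. node 2  ⊔preds=0  new=0  old=⊥  +wl: 7
  step 10. node 3  ⊔preds=⊤  new=⊤  old=⊥  +wl: 2
  step 11. node 4  ⊔preds=⊤  new=⊤  old=0  +wl: 6
  step 12. node 1  ⊔preds=0  new=0  stable
  step 13. node 7  ⊔preds=⊤  new=⊤  old=0  +wl: 1
  step 14. node 2  ⊔preds=⊤  new=⊤  old=0  +wl: 7
  step 15. node 6  ⊔preds=⊤  new=⊤  old=7  +wl: 3,4
  step 16. node 1  ⊔preds=⊤  new=⊤  old=0  +wl: 
  step 17. node 7  ⊔preds=⊤  new=⊤  stable
  step 18. node 3  ⊔preds=⊤  new=⊤  stable
  step 19. node 4  ⊔preds=⊤  new=⊤  stable

Least fixpoint reached:
  node 0: 0
  node 1: ⊤
  node 2: ⊤
  node 3: ⊤
  node 4: ⊤
  node 5: 0
  node 6: ⊤
  node 7: ⊤

0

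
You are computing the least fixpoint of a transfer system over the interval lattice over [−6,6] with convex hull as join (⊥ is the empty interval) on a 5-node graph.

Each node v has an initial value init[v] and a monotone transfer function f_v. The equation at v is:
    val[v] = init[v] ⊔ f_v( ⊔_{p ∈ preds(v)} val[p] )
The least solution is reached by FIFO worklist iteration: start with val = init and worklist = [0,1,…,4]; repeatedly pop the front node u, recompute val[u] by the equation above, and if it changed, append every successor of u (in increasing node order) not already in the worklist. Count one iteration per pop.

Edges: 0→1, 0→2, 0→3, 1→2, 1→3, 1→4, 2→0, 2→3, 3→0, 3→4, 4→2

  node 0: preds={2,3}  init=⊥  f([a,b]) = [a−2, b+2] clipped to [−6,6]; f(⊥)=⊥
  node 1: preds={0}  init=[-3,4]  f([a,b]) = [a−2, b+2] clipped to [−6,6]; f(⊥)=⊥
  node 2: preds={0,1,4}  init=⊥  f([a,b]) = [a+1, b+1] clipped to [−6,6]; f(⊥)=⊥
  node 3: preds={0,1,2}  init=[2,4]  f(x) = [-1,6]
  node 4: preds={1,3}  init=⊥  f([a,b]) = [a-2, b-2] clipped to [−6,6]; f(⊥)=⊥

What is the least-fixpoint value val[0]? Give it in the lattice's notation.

Trace (16 dequeues):
  [1] u=0 | in [2,4] | out [0,6] | prev ⊥ | push {}
  [2] u=1 | in [0,6] | out [-3,6] | prev [-3,4] | push {}
  [3] u=2 | in [-3,6] | out [-2,6] | prev ⊥ | push {0}
  [4] u=3 | in [-3,6] | out [-1,6] | prev [2,4] | push {}
  [5] u=4 | in [-3,6] | out [-5,4] | prev ⊥ | push {2}
  [6] u=0 | in [-2,6] | out [-4,6] | prev [0,6] | push {1,3}
  [7] u=2 | in [-5,6] | out [-4,6] | prev [-2,6] | push {0}
  [8] u=1 | in [-4,6] | out [-6,6] | prev [-3,6] | push {2,4}
  [9] u=3 | in [-6,6] | out [-1,6] | ==
  [10] u=0 | in [-4,6] | out [-6,6] | prev [-4,6] | push {1,3}
  [11] u=2 | in [-6,6] | out [-5,6] | prev [-4,6] | push {0}
  [12] u=4 | in [-6,6] | out [-6,4] | prev [-5,4] | push {2}
  [13] u=1 | in [-6,6] | out [-6,6] | ==
  [14] u=3 | in [-6,6] | out [-1,6] | ==
  [15] u=0 | in [-5,6] | out [-6,6] | ==
  [16] u=2 | in [-6,6] | out [-5,6] | ==

Converged values:
  [0] [-6,6]
  [1] [-6,6]
  [2] [-5,6]
  [3] [-1,6]
  [4] [-6,4]

[-6,6]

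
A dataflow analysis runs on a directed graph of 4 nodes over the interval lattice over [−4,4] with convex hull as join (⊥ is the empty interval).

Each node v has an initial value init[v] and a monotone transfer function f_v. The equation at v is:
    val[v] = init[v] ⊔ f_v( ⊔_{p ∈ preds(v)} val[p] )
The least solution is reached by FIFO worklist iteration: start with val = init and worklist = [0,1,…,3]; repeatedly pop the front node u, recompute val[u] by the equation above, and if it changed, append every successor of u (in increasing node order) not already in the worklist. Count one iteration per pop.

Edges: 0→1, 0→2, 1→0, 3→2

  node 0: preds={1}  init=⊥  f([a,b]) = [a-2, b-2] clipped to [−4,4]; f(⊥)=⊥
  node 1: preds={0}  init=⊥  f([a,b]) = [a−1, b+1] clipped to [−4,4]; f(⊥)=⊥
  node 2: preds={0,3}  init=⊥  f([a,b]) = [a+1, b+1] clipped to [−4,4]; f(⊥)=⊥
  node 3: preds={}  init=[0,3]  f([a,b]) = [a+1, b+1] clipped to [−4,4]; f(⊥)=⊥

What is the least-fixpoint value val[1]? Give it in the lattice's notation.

⊥

Iteration log — 4 steps:
  step 1. node 0  ⊔preds=⊥  new=⊥  stable
  step 2. node 1  ⊔preds=⊥  new=⊥  stable
  step 3. node 2  ⊔preds=[0,3]  new=[1,4]  old=⊥  +wl: 
  step 4. node 3  ⊔preds=⊥  new=[0,3]  stable

Least fixpoint reached:
  node 0: ⊥
  node 1: ⊥
  node 2: [1,4]
  node 3: [0,3]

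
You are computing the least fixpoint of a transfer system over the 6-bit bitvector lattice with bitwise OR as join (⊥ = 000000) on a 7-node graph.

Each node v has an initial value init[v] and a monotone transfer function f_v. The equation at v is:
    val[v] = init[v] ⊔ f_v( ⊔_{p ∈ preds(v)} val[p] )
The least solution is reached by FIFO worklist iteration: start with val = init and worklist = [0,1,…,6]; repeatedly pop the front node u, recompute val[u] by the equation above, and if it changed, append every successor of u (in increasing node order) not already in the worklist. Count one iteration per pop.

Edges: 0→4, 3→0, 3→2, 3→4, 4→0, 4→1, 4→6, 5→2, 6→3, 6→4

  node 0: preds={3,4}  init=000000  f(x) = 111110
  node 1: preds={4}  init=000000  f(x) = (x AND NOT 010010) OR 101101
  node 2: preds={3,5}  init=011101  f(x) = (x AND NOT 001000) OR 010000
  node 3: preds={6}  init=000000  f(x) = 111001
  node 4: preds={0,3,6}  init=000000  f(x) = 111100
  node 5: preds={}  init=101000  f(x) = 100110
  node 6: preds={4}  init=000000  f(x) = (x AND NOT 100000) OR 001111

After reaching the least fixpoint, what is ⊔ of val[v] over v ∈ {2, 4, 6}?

Iteration log — 12 steps:
  step 1. node 0  ⊔preds=000000  new=111110  old=000000  +wl: 
  step 2. node 1  ⊔preds=000000  new=101101  old=000000  +wl: 
  step 3. node 2  ⊔preds=101000  new=111101  old=011101  +wl: 
  step 4. node 3  ⊔preds=000000  new=111001  old=000000  +wl: 0,2
  step 5. node 4  ⊔preds=111111  new=111100  old=000000  +wl: 1
  step 6. node 5  ⊔preds=000000  new=101110  old=101000  +wl: 
  step 7. node 6  ⊔preds=111100  new=011111  old=000000  +wl: 3,4
  step 8. node 0  ⊔preds=111101  new=111110  stable
  step 9. node 2  ⊔preds=111111  new=111111  old=111101  +wl: 
  step 10. node 1  ⊔preds=111100  new=101101  stable
  step 11. node 3  ⊔preds=011111  new=111001  stable
  step 12. node 4  ⊔preds=111111  new=111100  stable

Least fixpoint reached:
  node 0: 111110
  node 1: 101101
  node 2: 111111
  node 3: 111001
  node 4: 111100
  node 5: 101110
  node 6: 011111

111111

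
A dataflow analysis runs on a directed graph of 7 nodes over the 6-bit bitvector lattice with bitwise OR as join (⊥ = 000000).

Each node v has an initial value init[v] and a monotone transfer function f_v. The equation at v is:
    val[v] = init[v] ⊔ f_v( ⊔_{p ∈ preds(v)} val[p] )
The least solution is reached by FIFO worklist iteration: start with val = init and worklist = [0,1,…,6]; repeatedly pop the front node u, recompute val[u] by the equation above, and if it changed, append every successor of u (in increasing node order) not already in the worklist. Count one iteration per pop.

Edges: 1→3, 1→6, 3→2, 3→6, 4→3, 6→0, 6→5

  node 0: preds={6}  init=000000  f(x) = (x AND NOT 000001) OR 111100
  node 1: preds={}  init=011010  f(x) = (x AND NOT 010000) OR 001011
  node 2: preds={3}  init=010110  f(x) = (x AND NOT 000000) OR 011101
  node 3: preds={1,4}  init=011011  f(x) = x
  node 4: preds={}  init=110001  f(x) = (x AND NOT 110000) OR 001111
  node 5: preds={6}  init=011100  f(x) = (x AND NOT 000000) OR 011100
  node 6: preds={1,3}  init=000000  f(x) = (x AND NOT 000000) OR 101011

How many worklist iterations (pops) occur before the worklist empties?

Trace (15 dequeues):
  [1] u=0 | in 000000 | out 111100 | prev 000000 | push {}
  [2] u=1 | in 000000 | out 011011 | prev 011010 | push {}
  [3] u=2 | in 011011 | out 011111 | prev 010110 | push {}
  [4] u=3 | in 111011 | out 111011 | prev 011011 | push {2}
  [5] u=4 | in 000000 | out 111111 | prev 110001 | push {3}
  [6] u=5 | in 000000 | out 011100 | ==
  [7] u=6 | in 111011 | out 111011 | prev 000000 | push {0,5}
  [8] u=2 | in 111011 | out 111111 | prev 011111 | push {}
  [9] u=3 | in 111111 | out 111111 | prev 111011 | push {2,6}
  [10] u=0 | in 111011 | out 111110 | prev 111100 | push {}
  [11] u=5 | in 111011 | out 111111 | prev 011100 | push {}
  [12] u=2 | in 111111 | out 111111 | ==
  [13] u=6 | in 111111 | out 111111 | prev 111011 | push {0,5}
  [14] u=0 | in 111111 | out 111110 | ==
  [15] u=5 | in 111111 | out 111111 | ==

Converged values:
  [0] 111110
  [1] 011011
  [2] 111111
  [3] 111111
  [4] 111111
  [5] 111111
  [6] 111111

15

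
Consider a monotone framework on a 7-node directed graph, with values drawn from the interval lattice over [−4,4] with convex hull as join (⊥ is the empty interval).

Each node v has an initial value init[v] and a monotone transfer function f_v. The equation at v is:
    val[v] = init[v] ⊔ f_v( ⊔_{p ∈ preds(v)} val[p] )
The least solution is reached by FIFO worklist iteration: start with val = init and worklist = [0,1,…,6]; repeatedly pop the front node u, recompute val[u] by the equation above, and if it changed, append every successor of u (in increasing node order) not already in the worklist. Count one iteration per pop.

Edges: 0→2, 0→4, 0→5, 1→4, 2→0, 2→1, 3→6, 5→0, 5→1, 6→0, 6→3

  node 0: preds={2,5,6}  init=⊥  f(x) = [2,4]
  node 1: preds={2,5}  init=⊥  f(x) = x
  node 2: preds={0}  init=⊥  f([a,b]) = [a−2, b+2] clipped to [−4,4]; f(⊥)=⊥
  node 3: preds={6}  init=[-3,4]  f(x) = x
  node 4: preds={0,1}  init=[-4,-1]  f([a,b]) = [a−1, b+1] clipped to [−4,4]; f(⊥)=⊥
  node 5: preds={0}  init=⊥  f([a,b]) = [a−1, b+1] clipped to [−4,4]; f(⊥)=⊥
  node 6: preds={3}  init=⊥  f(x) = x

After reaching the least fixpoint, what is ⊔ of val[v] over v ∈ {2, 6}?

Trace (11 dequeues):
  [1] u=0 | in ⊥ | out [2,4] | prev ⊥ | push {}
  [2] u=1 | in ⊥ | out ⊥ | ==
  [3] u=2 | in [2,4] | out [0,4] | prev ⊥ | push {0,1}
  [4] u=3 | in ⊥ | out [-3,4] | ==
  [5] u=4 | in [2,4] | out [-4,4] | prev [-4,-1] | push {}
  [6] u=5 | in [2,4] | out [1,4] | prev ⊥ | push {}
  [7] u=6 | in [-3,4] | out [-3,4] | prev ⊥ | push {3}
  [8] u=0 | in [-3,4] | out [2,4] | ==
  [9] u=1 | in [0,4] | out [0,4] | prev ⊥ | push {4}
  [10] u=3 | in [-3,4] | out [-3,4] | ==
  [11] u=4 | in [0,4] | out [-4,4] | ==

Converged values:
  [0] [2,4]
  [1] [0,4]
  [2] [0,4]
  [3] [-3,4]
  [4] [-4,4]
  [5] [1,4]
  [6] [-3,4]

[-3,4]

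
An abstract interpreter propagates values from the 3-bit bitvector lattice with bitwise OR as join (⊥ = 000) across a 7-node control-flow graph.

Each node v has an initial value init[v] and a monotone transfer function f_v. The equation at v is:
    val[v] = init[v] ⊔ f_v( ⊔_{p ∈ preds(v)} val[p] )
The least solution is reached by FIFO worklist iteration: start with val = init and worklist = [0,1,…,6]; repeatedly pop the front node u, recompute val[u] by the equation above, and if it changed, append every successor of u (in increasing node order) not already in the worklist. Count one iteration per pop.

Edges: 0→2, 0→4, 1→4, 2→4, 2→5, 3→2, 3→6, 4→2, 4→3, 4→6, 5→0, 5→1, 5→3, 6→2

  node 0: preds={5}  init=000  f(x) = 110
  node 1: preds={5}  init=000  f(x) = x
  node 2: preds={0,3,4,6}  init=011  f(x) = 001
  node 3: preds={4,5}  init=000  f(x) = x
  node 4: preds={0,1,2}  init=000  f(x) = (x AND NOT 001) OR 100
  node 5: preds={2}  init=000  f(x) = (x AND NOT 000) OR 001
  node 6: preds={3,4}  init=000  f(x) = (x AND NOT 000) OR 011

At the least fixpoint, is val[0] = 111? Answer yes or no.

no

Trace (14 dequeues):
  [1] u=0 | in 000 | out 110 | prev 000 | push {}
  [2] u=1 | in 000 | out 000 | ==
  [3] u=2 | in 110 | out 011 | ==
  [4] u=3 | in 000 | out 000 | ==
  [5] u=4 | in 111 | out 110 | prev 000 | push {2,3}
  [6] u=5 | in 011 | out 011 | prev 000 | push {0,1}
  [7] u=6 | in 110 | out 111 | prev 000 | push {}
  [8] u=2 | in 111 | out 011 | ==
  [9] u=3 | in 111 | out 111 | prev 000 | push {2,6}
  [10] u=0 | in 011 | out 110 | ==
  [11] u=1 | in 011 | out 011 | prev 000 | push {4}
  [12] u=2 | in 111 | out 011 | ==
  [13] u=6 | in 111 | out 111 | ==
  [14] u=4 | in 111 | out 110 | ==

Converged values:
  [0] 110
  [1] 011
  [2] 011
  [3] 111
  [4] 110
  [5] 011
  [6] 111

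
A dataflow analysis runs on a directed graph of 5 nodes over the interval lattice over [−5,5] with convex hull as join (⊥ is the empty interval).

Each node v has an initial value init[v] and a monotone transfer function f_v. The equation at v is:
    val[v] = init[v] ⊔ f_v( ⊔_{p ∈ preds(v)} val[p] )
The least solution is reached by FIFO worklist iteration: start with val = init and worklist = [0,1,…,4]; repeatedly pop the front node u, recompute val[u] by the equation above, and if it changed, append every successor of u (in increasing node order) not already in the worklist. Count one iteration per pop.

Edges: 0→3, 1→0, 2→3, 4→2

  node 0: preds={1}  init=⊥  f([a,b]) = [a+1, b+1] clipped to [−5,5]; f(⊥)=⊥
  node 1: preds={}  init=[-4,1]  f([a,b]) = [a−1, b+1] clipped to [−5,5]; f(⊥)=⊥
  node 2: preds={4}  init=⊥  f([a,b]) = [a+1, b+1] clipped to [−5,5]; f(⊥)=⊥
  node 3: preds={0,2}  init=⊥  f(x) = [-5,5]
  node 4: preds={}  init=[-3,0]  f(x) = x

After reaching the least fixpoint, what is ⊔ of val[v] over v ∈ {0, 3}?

[-5,5]

Trace (5 dequeues):
  [1] u=0 | in [-4,1] | out [-3,2] | prev ⊥ | push {}
  [2] u=1 | in ⊥ | out [-4,1] | ==
  [3] u=2 | in [-3,0] | out [-2,1] | prev ⊥ | push {}
  [4] u=3 | in [-3,2] | out [-5,5] | prev ⊥ | push {}
  [5] u=4 | in ⊥ | out [-3,0] | ==

Converged values:
  [0] [-3,2]
  [1] [-4,1]
  [2] [-2,1]
  [3] [-5,5]
  [4] [-3,0]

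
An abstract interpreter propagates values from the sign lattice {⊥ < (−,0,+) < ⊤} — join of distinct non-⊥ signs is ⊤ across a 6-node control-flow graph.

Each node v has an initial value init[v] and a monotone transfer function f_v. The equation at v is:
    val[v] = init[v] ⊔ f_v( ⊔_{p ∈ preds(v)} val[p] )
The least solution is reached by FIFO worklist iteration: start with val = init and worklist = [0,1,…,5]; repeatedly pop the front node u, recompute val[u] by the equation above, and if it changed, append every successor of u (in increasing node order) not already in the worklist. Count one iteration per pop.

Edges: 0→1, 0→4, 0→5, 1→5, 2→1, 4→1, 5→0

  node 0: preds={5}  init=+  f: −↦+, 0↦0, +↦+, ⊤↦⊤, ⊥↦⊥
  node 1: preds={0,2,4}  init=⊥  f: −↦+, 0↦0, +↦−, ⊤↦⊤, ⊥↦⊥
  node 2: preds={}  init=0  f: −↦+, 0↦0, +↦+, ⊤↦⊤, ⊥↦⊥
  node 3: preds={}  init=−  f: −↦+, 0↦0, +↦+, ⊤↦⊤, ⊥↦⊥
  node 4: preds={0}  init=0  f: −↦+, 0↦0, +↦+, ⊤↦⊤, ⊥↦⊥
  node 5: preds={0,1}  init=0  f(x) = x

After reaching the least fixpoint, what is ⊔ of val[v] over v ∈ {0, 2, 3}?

Trace (8 dequeues):
  [1] u=0 | in 0 | out ⊤ | prev + | push {}
  [2] u=1 | in ⊤ | out ⊤ | prev ⊥ | push {}
  [3] u=2 | in ⊥ | out 0 | ==
  [4] u=3 | in ⊥ | out − | ==
  [5] u=4 | in ⊤ | out ⊤ | prev 0 | push {1}
  [6] u=5 | in ⊤ | out ⊤ | prev 0 | push {0}
  [7] u=1 | in ⊤ | out ⊤ | ==
  [8] u=0 | in ⊤ | out ⊤ | ==

Converged values:
  [0] ⊤
  [1] ⊤
  [2] 0
  [3] −
  [4] ⊤
  [5] ⊤

⊤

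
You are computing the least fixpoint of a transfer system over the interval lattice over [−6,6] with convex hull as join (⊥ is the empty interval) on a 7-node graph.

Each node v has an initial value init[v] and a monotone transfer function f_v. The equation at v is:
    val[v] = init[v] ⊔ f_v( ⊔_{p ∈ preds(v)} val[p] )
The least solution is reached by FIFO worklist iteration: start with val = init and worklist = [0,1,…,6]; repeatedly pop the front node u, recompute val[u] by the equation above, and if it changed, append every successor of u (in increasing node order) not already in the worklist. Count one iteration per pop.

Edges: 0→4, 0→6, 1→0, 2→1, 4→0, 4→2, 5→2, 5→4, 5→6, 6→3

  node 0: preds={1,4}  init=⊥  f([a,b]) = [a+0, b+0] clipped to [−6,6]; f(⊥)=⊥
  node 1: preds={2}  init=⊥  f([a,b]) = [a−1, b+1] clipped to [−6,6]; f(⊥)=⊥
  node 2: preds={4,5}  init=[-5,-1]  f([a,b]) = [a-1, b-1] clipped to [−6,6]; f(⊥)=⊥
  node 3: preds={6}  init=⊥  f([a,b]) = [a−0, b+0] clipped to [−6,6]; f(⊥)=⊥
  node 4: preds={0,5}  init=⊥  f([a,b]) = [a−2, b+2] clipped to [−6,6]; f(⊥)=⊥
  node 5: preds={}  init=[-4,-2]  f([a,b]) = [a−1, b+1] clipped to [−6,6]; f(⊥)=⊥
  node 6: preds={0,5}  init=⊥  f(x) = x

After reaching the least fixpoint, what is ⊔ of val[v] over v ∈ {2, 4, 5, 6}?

Trace (33 dequeues):
  [1] u=0 | in ⊥ | out ⊥ | ==
  [2] u=1 | in [-5,-1] | out [-6,0] | prev ⊥ | push {0}
  [3] u=2 | in [-4,-2] | out [-5,-1] | ==
  [4] u=3 | in ⊥ | out ⊥ | ==
  [5] u=4 | in [-4,-2] | out [-6,0] | prev ⊥ | push {2}
  [6] u=5 | in ⊥ | out [-4,-2] | ==
  [7] u=6 | in [-4,-2] | out [-4,-2] | prev ⊥ | push {3}
  [8] u=0 | in [-6,0] | out [-6,0] | prev ⊥ | push {4,6}
  [9] u=2 | in [-6,0] | out [-6,-1] | prev [-5,-1] | push {1}
  [10] u=3 | in [-4,-2] | out [-4,-2] | prev ⊥ | push {}
  [11] u=4 | in [-6,0] | out [-6,2] | prev [-6,0] | push {0,2}
  [12] u=6 | in [-6,0] | out [-6,0] | prev [-4,-2] | push {3}
  [13] u=1 | in [-6,-1] | out [-6,0] | ==
  [14] u=0 | in [-6,2] | out [-6,2] | prev [-6,0] | push {4,6}
  [15] u=2 | in [-6,2] | out [-6,1] | prev [-6,-1] | push {1}
  [16] u=3 | in [-6,0] | out [-6,0] | prev [-4,-2] | push {}
  [17] u=4 | in [-6,2] | out [-6,4] | prev [-6,2] | push {0,2}
  [18] u=6 | in [-6,2] | out [-6,2] | prev [-6,0] | push {3}
  [19] u=1 | in [-6,1] | out [-6,2] | prev [-6,0] | push {}
  [20] u=0 | in [-6,4] | out [-6,4] | prev [-6,2] | push {4,6}
  [21] u=2 | in [-6,4] | out [-6,3] | prev [-6,1] | push {1}
  [22] u=3 | in [-6,2] | out [-6,2] | prev [-6,0] | push {}
  [23] u=4 | in [-6,4] | out [-6,6] | prev [-6,4] | push {0,2}
  [24] u=6 | in [-6,4] | out [-6,4] | prev [-6,2] | push {3}
  [25] u=1 | in [-6,3] | out [-6,4] | prev [-6,2] | push {}
  [26] u=0 | in [-6,6] | out [-6,6] | prev [-6,4] | push {4,6}
  [27] u=2 | in [-6,6] | out [-6,5] | prev [-6,3] | push {1}
  [28] u=3 | in [-6,4] | out [-6,4] | prev [-6,2] | push {}
  [29] u=4 | in [-6,6] | out [-6,6] | ==
  [30] u=6 | in [-6,6] | out [-6,6] | prev [-6,4] | push {3}
  [31] u=1 | in [-6,5] | out [-6,6] | prev [-6,4] | push {0}
  [32] u=3 | in [-6,6] | out [-6,6] | prev [-6,4] | push {}
  [33] u=0 | in [-6,6] | out [-6,6] | ==

Converged values:
  [0] [-6,6]
  [1] [-6,6]
  [2] [-6,5]
  [3] [-6,6]
  [4] [-6,6]
  [5] [-4,-2]
  [6] [-6,6]

[-6,6]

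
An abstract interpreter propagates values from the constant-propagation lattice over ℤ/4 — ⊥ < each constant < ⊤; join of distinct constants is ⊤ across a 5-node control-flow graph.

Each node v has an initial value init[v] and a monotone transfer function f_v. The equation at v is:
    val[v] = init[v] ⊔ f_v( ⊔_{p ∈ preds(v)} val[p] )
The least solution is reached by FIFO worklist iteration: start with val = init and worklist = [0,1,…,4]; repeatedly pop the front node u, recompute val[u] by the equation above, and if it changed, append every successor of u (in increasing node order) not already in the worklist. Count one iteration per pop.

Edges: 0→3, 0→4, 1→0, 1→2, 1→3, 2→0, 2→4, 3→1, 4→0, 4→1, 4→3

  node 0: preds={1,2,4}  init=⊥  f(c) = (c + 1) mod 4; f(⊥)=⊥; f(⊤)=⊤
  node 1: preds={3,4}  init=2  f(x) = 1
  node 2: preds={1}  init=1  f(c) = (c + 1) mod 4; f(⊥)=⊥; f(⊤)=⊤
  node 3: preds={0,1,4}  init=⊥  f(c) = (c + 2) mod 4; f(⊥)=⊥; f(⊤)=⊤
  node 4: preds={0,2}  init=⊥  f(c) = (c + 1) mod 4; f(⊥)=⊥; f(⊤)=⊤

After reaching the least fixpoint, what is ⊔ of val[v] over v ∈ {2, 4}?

⊤

Worklist (8 pops):
  #1 pop 0: in=⊤ → ⊤ (was ⊥); enqueue []
  #2 pop 1: in=⊥ → ⊤ (was 2); enqueue [0]
  #3 pop 2: in=⊤ → ⊤ (was 1); enqueue []
  #4 pop 3: in=⊤ → ⊤ (was ⊥); enqueue [1]
  #5 pop 4: in=⊤ → ⊤ (was ⊥); enqueue [3]
  #6 pop 0: in=⊤ → ⊤ (no change)
  #7 pop 1: in=⊤ → ⊤ (no change)
  #8 pop 3: in=⊤ → ⊤ (no change)

Fixpoint:
  val[0] = ⊤
  val[1] = ⊤
  val[2] = ⊤
  val[3] = ⊤
  val[4] = ⊤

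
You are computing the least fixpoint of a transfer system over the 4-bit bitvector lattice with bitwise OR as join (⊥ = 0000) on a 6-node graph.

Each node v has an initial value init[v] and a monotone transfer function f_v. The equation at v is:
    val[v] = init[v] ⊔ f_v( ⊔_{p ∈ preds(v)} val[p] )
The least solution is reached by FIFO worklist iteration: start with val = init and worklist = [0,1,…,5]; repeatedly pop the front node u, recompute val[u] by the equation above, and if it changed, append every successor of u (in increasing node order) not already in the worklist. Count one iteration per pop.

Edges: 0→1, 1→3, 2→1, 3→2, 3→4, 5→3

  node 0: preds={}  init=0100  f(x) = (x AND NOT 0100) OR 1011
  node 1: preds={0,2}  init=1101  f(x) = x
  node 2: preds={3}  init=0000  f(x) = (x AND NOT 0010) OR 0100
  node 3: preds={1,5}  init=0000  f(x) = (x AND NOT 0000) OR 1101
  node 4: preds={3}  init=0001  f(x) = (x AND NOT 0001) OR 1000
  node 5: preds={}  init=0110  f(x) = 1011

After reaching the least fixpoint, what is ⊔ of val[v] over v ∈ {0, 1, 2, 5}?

Trace (10 dequeues):
  [1] u=0 | in 0000 | out 1111 | prev 0100 | push {}
  [2] u=1 | in 1111 | out 1111 | prev 1101 | push {}
  [3] u=2 | in 0000 | out 0100 | prev 0000 | push {1}
  [4] u=3 | in 1111 | out 1111 | prev 0000 | push {2}
  [5] u=4 | in 1111 | out 1111 | prev 0001 | push {}
  [6] u=5 | in 0000 | out 1111 | prev 0110 | push {3}
  [7] u=1 | in 1111 | out 1111 | ==
  [8] u=2 | in 1111 | out 1101 | prev 0100 | push {1}
  [9] u=3 | in 1111 | out 1111 | ==
  [10] u=1 | in 1111 | out 1111 | ==

Converged values:
  [0] 1111
  [1] 1111
  [2] 1101
  [3] 1111
  [4] 1111
  [5] 1111

1111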